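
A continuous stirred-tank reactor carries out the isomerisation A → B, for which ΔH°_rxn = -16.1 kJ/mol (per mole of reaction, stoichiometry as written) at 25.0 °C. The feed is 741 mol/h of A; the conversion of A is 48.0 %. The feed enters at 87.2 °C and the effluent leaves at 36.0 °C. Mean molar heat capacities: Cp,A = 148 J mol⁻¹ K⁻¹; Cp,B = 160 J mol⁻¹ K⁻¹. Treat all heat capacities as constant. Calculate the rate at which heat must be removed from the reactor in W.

Q_out = 3140 W

Extent of reaction ξ = 0.480 × 741 = 355.68 mol/h
Reaction term: ξ·ΔH°_rxn = 355.68 × -16.1 = -5726.4 kJ/h
Sensible, feed 87.2→25 °C: -6821.3 kJ/h
Outlet flows (mol/h): A 385.32, B 355.68
Sensible, products 25→36.0 °C: 1253.3 kJ/h
Q = ΔH = -11294 kJ/h = -3.1374 kW
Heat removed = 3137.4 W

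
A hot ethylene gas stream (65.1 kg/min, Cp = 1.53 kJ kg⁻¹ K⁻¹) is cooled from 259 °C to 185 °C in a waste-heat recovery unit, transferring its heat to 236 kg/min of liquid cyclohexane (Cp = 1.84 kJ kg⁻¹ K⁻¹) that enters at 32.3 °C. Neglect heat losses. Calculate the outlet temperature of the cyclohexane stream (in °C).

T_c,out = 49.3 °C

Heat released by hot stream: Q = 65.1 × 1.53 × (259 − 185) = 7370.6 kJ/min
Energy balance on cold side (adiabatic exchanger): Q = ṁ_c·Cp_c·(T_c,out − T_c,in)
T_c,out = 32.3 + 7370.6/(236 × 1.84) = 49.274 °C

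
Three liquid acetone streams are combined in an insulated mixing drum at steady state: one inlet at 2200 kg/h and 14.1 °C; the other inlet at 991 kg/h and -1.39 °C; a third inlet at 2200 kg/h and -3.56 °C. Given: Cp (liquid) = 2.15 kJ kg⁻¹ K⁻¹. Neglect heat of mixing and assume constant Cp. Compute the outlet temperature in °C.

Adiabatic, steady state ⇒ Σ ṁᵢCp,ᵢ(T_out − Tᵢ) = 0
T_out = Σ ṁᵢCp,ᵢTᵢ / Σ ṁᵢCp,ᵢ
      = 46893 / 11591 = 4.0457 °C

T_out = 4.05 °C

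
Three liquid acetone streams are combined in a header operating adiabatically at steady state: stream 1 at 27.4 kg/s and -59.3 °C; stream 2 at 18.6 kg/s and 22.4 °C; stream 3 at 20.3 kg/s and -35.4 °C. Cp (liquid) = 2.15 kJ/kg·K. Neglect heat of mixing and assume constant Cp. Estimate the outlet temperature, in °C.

No heat crosses the boundary, so H_out = H_in.
Σ ṁᵢCp,ᵢTᵢ = 27.4×2.15×-59.3 + 18.6×2.15×22.4 + 20.3×2.15×-35.4 = -4142.6
Σ ṁᵢCp,ᵢ = 27.4×2.15 + 18.6×2.15 + 20.3×2.15 = 142.55
T_out = -4142.6 / 142.55 = -29.062 °C

T_out = -29.1 °C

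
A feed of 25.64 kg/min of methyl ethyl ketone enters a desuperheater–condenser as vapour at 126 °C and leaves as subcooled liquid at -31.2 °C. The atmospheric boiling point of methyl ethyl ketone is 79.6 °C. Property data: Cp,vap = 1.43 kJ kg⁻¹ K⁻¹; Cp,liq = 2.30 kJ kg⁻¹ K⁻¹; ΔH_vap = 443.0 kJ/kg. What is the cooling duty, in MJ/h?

Q_c = 1180 MJ/h

vapour 126→79.6 °C: -66.352 kJ/kg
condensation at 79.6 °C: -443 kJ/kg
liquid 79.6→-31.2 °C: -254.84 kJ/kg
Δh = -66.352 + -443 + -254.84 = -764.19 kJ/kg
Q = ṁ·Δh = 25.64 kg/min × -764.19 kJ/kg = -19594 kJ/min
|Q| = 326.56 kW = 1175.6 MJ/h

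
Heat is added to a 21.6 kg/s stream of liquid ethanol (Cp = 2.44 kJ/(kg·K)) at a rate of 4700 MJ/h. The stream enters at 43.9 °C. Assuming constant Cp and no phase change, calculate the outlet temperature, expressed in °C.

T_out = 68.7 °C

Q = 4700 MJ/h = 1305.6 kJ/s
ΔT = Q/(ṁ·Cp) = 1305.6/(21.6×2.44) = 24.771 K
T_out = 43.9 + 24.771 = 68.671 °C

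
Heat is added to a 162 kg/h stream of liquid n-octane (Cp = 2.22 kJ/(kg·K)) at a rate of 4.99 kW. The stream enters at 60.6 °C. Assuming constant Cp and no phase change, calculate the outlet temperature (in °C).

T_out = 111 °C

Q = 4.99 kW = 17964 kJ/h
ΔT = Q/(ṁ·Cp) = 17964/(162×2.22) = 49.95 K
T_out = 60.6 + 49.95 = 110.55 °C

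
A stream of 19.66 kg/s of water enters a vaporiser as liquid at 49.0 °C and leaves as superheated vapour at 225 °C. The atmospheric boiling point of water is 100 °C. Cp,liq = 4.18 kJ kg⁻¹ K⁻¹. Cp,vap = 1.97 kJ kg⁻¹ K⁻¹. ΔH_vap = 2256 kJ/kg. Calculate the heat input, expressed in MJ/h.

liquid 49.0→100 °C: 213.18 kJ/kg
vaporisation at 100 °C: 2256 kJ/kg
vapour 100→225 °C: 246.25 kJ/kg
Δh = 213.18 + 2256 + 246.25 = 2715.4 kJ/kg
Q = ṁ·Δh = 19.66 kg/s × 2715.4 kJ/kg = 53385 kJ/s
|Q| = 53385 kW = 192190 MJ/h

Q = 192000 MJ/h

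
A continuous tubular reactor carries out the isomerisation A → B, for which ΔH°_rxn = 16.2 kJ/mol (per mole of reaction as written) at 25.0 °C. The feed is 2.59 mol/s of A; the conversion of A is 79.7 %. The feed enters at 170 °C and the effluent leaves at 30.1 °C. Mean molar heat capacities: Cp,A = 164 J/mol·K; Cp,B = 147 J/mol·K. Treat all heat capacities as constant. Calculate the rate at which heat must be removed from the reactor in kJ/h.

Q_out = 94200 kJ/h

Extent of reaction ξ = 0.797 × 2.59 = 2.0642 mol/s
Reaction term: ξ·ΔH°_rxn = 2.0642 × 16.2 = 33.441 kJ/s
Sensible, feed 170→25 °C: -61.59 kJ/s
Outlet flows (mol/s): A 0.52577, B 2.0642
Sensible, products 25→30.1 °C: 1.9873 kJ/s
Q = ΔH = -26.162 kJ/s = -26.162 kW
Heat removed = 94185 kJ/h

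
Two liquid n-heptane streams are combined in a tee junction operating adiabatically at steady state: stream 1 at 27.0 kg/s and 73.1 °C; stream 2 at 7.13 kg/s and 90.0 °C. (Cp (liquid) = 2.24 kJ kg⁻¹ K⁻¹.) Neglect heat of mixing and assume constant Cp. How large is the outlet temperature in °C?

T_out = 76.6 °C

No heat crosses the boundary, so H_out = H_in.
Σ ṁᵢCp,ᵢTᵢ = 27.0×2.24×73.1 + 7.13×2.24×90.0 = 5858.5
Σ ṁᵢCp,ᵢ = 27.0×2.24 + 7.13×2.24 = 76.451
T_out = 5858.5 / 76.451 = 76.631 °C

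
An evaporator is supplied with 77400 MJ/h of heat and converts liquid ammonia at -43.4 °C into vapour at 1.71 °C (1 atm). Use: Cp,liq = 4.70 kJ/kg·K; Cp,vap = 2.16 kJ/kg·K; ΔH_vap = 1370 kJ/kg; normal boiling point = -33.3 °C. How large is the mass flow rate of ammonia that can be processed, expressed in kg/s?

Δh = 4.70×(-33.3−-43.4) + 1370 + 2.16×(1.71−-33.3) = 1493.1 kJ/kg
Q = 77400 MJ/h = 21500 kJ/s = 21500 kJ/s
ṁ = Q/Δh = 21500 / 1493.1 = 14.4 kg/s

ṁ = 14.4 kg/s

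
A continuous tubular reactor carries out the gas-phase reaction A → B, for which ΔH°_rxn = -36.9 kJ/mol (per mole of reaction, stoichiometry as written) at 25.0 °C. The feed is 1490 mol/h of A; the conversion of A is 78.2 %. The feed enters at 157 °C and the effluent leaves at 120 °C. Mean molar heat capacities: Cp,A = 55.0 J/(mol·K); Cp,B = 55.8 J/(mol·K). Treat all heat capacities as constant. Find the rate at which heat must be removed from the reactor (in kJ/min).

Q_out = 766 kJ/min

Extent of reaction ξ = 0.782 × 1490 = 1165.2 mol/h
Reaction term: ξ·ΔH°_rxn = 1165.2 × -36.9 = -42995 kJ/h
Sensible, feed 157→25 °C: -10817 kJ/h
Outlet flows (mol/h): A 324.82, B 1165.2
Sensible, products 25→120 °C: 7873.8 kJ/h
Q = ΔH = -45939 kJ/h = -12.761 kW
Heat removed = 765.65 kJ/min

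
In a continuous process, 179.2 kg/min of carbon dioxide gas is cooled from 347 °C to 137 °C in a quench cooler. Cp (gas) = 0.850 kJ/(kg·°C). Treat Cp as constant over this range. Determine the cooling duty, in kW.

Q = ṁ·Cp·ΔT = 179.2 × 0.850 × (137 − 347) = -31987 kJ/min
Converting: 31987 / 60 s = 533.12 kW

Q_c = 533 kW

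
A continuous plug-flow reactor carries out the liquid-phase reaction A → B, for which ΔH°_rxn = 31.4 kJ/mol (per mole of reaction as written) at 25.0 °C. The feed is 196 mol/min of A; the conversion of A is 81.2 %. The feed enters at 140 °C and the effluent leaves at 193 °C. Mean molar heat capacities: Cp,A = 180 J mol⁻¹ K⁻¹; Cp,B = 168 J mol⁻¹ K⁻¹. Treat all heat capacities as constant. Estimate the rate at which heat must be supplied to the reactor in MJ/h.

Q_in = 393 MJ/h

Extent of reaction ξ = 0.812 × 196 = 159.15 mol/min
Reaction term: ξ·ΔH°_rxn = 159.15 × 31.4 = 4997.4 kJ/min
Sensible, feed 140→25 °C: -4057.2 kJ/min
Outlet flows (mol/min): A 36.848, B 159.15
Sensible, products 25→193 °C: 5606.2 kJ/min
Q = ΔH = 6546.4 kJ/min = 109.11 kW
Heat supplied = 392.78 MJ/h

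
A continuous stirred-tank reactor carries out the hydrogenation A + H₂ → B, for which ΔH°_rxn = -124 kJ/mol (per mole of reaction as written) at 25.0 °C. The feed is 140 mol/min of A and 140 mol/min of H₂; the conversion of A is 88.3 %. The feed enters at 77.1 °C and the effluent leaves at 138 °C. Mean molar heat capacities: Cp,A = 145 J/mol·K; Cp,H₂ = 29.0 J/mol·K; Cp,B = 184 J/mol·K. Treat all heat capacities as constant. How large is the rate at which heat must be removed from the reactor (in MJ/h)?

Q_out = 822 MJ/h

Extent of reaction ξ = 0.883 × 140 = 123.62 mol/min
Reaction term: ξ·ΔH°_rxn = 123.62 × -124 = -15329 kJ/min
Sensible, feed 77.1→25 °C: -1269.2 kJ/min
Outlet flows (mol/min): A 16.38, H₂ 16.38, B 123.62
Sensible, products 25→138 °C: 2892.4 kJ/min
Q = ΔH = -13706 kJ/min = -228.43 kW
Heat removed = 822.34 MJ/h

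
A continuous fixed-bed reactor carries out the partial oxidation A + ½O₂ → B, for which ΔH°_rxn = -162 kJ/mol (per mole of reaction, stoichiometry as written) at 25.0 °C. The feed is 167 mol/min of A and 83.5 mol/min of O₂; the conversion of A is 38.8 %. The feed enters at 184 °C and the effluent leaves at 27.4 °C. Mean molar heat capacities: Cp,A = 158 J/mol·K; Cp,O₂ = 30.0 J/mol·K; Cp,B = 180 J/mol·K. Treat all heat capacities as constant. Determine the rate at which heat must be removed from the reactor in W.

Extent of reaction ξ = 0.388 × 167 = 64.796 mol/min
Reaction term: ξ·ΔH°_rxn = 64.796 × -162 = -10497 kJ/min
Sensible, feed 184→25 °C: -4593.7 kJ/min
Outlet flows (mol/min): A 102.2, O₂ 51.102, B 64.796
Sensible, products 25→27.4 °C: 70.427 kJ/min
Q = ΔH = -15020 kJ/min = -250.34 kW
Heat removed = 250340 W

Q_out = 250000 W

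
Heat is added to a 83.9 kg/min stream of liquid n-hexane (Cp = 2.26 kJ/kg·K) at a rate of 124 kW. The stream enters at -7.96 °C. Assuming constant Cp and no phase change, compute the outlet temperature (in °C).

Q = 124 kW = 7440 kJ/min
ΔT = Q/(ṁ·Cp) = 7440/(83.9×2.26) = 39.238 K
T_out = -7.96 + 39.238 = 31.278 °C

T_out = 31.3 °C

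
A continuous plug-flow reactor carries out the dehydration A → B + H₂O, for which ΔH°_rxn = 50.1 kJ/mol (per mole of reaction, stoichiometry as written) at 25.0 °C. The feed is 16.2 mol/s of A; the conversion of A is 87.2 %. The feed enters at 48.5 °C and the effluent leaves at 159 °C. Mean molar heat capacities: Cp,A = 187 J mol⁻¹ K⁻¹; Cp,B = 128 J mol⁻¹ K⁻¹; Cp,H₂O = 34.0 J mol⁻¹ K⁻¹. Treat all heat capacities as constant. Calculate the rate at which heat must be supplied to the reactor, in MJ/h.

Q_in = 3580 MJ/h

Extent of reaction ξ = 0.872 × 16.2 = 14.126 mol/s
Reaction term: ξ·ΔH°_rxn = 14.126 × 50.1 = 707.73 kJ/s
Sensible, feed 48.5→25 °C: -71.191 kJ/s
Outlet flows (mol/s): A 2.0736, B 14.126, H₂O 14.126
Sensible, products 25→159 °C: 358.62 kJ/s
Q = ΔH = 995.16 kJ/s = 995.16 kW
Heat supplied = 3582.6 MJ/h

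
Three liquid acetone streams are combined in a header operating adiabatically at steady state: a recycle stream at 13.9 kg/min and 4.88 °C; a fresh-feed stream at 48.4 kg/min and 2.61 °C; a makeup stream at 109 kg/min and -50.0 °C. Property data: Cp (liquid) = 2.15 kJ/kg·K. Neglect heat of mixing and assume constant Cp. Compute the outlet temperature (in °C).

T_out = -30.7 °C

Energy balance with Q = 0: Σ ṁᵢCp,ᵢ(T_out − Tᵢ) = 0
Σ ṁᵢCp,ᵢTᵢ = 13.9×2.15×4.88 + 48.4×2.15×2.61 + 109×2.15×-50.0 = -11300
Σ ṁᵢCp,ᵢ = 13.9×2.15 + 48.4×2.15 + 109×2.15 = 368.29
T_out = -11300 / 368.29 = -30.682 °C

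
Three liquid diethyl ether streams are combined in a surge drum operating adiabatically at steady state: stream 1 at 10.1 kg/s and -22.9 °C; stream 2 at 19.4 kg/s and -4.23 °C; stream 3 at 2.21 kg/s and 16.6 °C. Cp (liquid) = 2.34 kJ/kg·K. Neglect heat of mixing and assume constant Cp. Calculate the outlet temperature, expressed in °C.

T_out = -8.72 °C

No heat crosses the boundary, so H_out = H_in.
Σ ṁᵢCp,ᵢTᵢ = 10.1×2.34×-22.9 + 19.4×2.34×-4.23 + 2.21×2.34×16.6 = -647.4
Σ ṁᵢCp,ᵢ = 10.1×2.34 + 19.4×2.34 + 2.21×2.34 = 74.201
T_out = -647.4 / 74.201 = -8.7249 °C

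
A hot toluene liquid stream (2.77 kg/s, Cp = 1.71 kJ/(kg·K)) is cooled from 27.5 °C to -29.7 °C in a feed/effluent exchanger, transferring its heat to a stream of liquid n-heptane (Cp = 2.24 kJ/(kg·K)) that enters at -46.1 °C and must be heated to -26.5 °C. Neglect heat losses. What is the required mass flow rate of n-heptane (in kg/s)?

Heat released by hot stream: Q = 2.77 × 1.71 × (27.5 − -29.7) = 270.94 kJ/s
Energy balance on cold side (adiabatic exchanger): Q = ṁ_c·Cp_c·(T_c,out − T_c,in)
ṁ_c = 270.94 / [2.24 × (-26.5 − -46.1)] = 6.1712 kg/s

ṁ_c = 6.17 kg/s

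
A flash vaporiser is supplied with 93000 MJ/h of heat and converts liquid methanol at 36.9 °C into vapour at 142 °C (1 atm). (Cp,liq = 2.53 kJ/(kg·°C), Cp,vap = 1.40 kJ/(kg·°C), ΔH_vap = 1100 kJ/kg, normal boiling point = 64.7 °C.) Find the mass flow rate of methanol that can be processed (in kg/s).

Δh = 2.53×(64.7−36.9) + 1100 + 1.40×(142−64.7) = 1278.6 kJ/kg
Q = 93000 MJ/h = 25833 kJ/s = 25833 kJ/s
ṁ = Q/Δh = 25833 / 1278.6 = 20.205 kg/s

ṁ = 20.2 kg/s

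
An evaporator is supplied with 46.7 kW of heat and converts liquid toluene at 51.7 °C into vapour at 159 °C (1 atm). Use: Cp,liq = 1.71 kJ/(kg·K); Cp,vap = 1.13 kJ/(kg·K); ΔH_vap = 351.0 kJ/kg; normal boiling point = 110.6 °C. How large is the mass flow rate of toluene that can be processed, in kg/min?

ṁ = 5.53 kg/min

Δh = 1.71×(110.6−51.7) + 351.0 + 1.13×(159−110.6) = 506.41 kJ/kg
Q = 46.7 kW = 46.7 kJ/s = 2802 kJ/min
ṁ = Q/Δh = 2802 / 506.41 = 5.5331 kg/min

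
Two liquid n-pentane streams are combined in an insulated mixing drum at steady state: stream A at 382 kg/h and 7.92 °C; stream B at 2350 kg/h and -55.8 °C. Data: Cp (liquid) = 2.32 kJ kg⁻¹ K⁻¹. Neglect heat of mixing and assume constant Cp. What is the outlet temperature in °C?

Adiabatic, steady state ⇒ Σ ṁᵢCp,ᵢ(T_out − Tᵢ) = 0
Σ ṁᵢCp,ᵢTᵢ = 382×2.32×7.92 + 2350×2.32×-55.8 = -297200
Σ ṁᵢCp,ᵢ = 382×2.32 + 2350×2.32 = 6338.2
T_out = -297200 / 6338.2 = -46.89 °C

T_out = -46.9 °C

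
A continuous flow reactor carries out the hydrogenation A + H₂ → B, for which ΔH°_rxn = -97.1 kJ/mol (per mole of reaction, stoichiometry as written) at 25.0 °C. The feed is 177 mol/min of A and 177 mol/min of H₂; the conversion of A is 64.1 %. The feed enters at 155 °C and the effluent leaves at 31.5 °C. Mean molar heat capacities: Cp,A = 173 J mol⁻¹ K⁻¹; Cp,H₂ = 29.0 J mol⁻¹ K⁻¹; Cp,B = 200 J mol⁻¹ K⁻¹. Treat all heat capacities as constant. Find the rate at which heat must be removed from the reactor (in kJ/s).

Q_out = 257 kJ/s

Extent of reaction ξ = 0.641 × 177 = 113.46 mol/min
Reaction term: ξ·ΔH°_rxn = 113.46 × -97.1 = -11017 kJ/min
Sensible, feed 155→25 °C: -4648 kJ/min
Outlet flows (mol/min): A 63.543, H₂ 63.543, B 113.46
Sensible, products 25→31.5 °C: 230.93 kJ/min
Q = ΔH = -15434 kJ/min = -257.23 kW
Heat removed = 257.23 kJ/s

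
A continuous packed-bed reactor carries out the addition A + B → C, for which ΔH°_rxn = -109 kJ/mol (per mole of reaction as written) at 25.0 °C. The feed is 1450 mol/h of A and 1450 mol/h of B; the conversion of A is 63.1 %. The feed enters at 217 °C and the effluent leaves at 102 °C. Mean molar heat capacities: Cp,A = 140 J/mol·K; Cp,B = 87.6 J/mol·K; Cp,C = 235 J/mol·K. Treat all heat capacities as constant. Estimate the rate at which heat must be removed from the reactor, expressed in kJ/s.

Extent of reaction ξ = 0.631 × 1450 = 914.95 mol/h
Reaction term: ξ·ΔH°_rxn = 914.95 × -109 = -99730 kJ/h
Sensible, feed 217→25 °C: -63364 kJ/h
Outlet flows (mol/h): A 535.05, B 535.05, C 914.95
Sensible, products 25→102 °C: 25933 kJ/h
Q = ΔH = -137160 kJ/h = -38.1 kW
Heat removed = 38.1 kJ/s

Q_out = 38.1 kJ/s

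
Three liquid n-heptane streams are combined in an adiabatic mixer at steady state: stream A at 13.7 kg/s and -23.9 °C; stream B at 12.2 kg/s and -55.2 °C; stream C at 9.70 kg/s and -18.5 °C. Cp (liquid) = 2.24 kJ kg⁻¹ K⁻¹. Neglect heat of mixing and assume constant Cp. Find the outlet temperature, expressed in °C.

T_out = -33.2 °C

Energy balance with Q = 0: Σ ṁᵢCp,ᵢ(T_out − Tᵢ) = 0
Σ ṁᵢCp,ᵢTᵢ = 13.7×2.24×-23.9 + 12.2×2.24×-55.2 + 9.70×2.24×-18.5 = -2643.9
Σ ṁᵢCp,ᵢ = 13.7×2.24 + 12.2×2.24 + 9.70×2.24 = 79.744
T_out = -2643.9 / 79.744 = -33.155 °C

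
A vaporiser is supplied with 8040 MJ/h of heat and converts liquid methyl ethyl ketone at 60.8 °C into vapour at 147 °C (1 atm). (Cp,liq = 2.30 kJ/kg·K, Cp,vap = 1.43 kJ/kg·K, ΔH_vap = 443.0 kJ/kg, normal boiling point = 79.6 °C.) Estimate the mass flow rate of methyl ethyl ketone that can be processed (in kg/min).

Δh = 2.30×(79.6−60.8) + 443.0 + 1.43×(147−79.6) = 582.62 kJ/kg
Q = 8040 MJ/h = 2233.3 kJ/s = 134000 kJ/min
ṁ = Q/Δh = 134000 / 582.62 = 229.99 kg/min

ṁ = 230 kg/min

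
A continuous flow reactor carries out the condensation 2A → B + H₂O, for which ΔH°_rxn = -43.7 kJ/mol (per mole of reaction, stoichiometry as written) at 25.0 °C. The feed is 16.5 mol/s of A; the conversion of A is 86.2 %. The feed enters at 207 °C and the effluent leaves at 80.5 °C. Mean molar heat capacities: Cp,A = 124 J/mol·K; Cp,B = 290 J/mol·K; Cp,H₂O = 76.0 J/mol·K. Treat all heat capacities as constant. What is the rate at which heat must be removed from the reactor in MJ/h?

Q_out = 1880 MJ/h

Extent of reaction ξ = 0.862 × 16.5 / 2 = 7.1115 mol/s
Reaction term: ξ·ΔH°_rxn = 7.1115 × -43.7 = -310.77 kJ/s
Sensible, feed 207→25 °C: -372.37 kJ/s
Outlet flows (mol/s): A 2.277, B 7.1115, H₂O 7.1115
Sensible, products 25→80.5 °C: 160.13 kJ/s
Q = ΔH = -523.02 kJ/s = -523.02 kW
Heat removed = 1882.9 MJ/h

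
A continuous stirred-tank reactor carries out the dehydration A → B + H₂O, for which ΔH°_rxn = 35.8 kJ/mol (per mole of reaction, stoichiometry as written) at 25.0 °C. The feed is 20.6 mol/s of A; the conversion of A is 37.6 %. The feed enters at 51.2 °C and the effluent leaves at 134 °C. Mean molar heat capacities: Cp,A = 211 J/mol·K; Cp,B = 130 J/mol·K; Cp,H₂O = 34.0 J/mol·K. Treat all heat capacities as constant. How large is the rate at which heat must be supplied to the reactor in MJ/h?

Q_in = 2150 MJ/h

Extent of reaction ξ = 0.376 × 20.6 = 7.7456 mol/s
Reaction term: ξ·ΔH°_rxn = 7.7456 × 35.8 = 277.29 kJ/s
Sensible, feed 51.2→25 °C: -113.88 kJ/s
Outlet flows (mol/s): A 12.854, B 7.7456, H₂O 7.7456
Sensible, products 25→134 °C: 434.1 kJ/s
Q = ΔH = 597.51 kJ/s = 597.51 kW
Heat supplied = 2151 MJ/h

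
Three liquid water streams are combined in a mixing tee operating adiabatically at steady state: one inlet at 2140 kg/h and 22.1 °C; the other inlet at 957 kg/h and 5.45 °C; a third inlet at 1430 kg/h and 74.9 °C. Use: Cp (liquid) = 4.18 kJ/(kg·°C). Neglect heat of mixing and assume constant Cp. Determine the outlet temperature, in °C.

T_out = 35.3 °C

No heat crosses the boundary, so H_out = H_in.
T_out = Σ ṁᵢCp,ᵢTᵢ / Σ ṁᵢCp,ᵢ
      = 667200 / 18923 = 35.259 °C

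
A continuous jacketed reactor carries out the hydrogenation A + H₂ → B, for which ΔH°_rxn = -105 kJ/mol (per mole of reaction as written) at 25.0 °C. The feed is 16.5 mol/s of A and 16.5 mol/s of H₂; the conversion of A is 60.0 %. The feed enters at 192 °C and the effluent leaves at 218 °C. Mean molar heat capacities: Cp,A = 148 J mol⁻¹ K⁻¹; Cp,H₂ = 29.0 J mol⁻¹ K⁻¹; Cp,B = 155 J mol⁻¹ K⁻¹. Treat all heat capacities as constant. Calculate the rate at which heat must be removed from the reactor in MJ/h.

Q_out = 3620 MJ/h

Extent of reaction ξ = 0.600 × 16.5 = 9.9 mol/s
Reaction term: ξ·ΔH°_rxn = 9.9 × -105 = -1039.5 kJ/s
Sensible, feed 192→25 °C: -487.72 kJ/s
Outlet flows (mol/s): A 6.6, H₂ 6.6, B 9.9
Sensible, products 25→218 °C: 521.62 kJ/s
Q = ΔH = -1005.6 kJ/s = -1005.6 kW
Heat removed = 3620.2 MJ/h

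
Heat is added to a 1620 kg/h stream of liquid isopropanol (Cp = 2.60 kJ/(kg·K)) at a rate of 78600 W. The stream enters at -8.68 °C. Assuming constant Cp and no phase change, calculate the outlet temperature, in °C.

Q = 78600 W = 282960 kJ/h
ΔT = Q/(ṁ·Cp) = 282960/(1620×2.60) = 67.179 K
T_out = -8.68 + 67.179 = 58.499 °C

T_out = 58.5 °C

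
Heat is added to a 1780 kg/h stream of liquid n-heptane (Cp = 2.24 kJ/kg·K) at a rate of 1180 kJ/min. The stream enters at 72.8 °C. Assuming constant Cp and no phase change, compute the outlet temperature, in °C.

T_out = 90.6 °C

Q = 1180 kJ/min = 70800 kJ/h
ΔT = Q/(ṁ·Cp) = 70800/(1780×2.24) = 17.757 K
T_out = 72.8 + 17.757 = 90.557 °C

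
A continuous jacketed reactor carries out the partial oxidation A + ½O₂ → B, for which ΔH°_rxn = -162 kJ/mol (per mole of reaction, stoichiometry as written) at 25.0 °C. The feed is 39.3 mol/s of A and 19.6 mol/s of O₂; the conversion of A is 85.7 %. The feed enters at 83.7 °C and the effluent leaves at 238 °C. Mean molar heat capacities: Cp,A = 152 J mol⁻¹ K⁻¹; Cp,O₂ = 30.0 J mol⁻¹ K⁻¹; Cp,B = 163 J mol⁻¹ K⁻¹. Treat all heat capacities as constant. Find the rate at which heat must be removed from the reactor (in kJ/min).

Q_out = 268000 kJ/min

Extent of reaction ξ = 0.857 × 39.3 = 33.68 mol/s
Reaction term: ξ·ΔH°_rxn = 33.68 × -162 = -5456.2 kJ/s
Sensible, feed 83.7→25 °C: -385.17 kJ/s
Outlet flows (mol/s): A 5.6199, O₂ 2.76, B 33.68
Sensible, products 25→238 °C: 1368.9 kJ/s
Q = ΔH = -4472.4 kJ/s = -4472.4 kW
Heat removed = 268350 kJ/min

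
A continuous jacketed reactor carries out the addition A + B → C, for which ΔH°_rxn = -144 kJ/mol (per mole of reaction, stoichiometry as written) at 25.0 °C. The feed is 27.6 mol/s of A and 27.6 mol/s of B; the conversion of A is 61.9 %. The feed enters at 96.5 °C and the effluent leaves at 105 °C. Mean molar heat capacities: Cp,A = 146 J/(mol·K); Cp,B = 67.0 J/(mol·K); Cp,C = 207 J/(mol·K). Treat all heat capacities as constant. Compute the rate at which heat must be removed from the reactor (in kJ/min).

Extent of reaction ξ = 0.619 × 27.6 = 17.084 mol/s
Reaction term: ξ·ΔH°_rxn = 17.084 × -144 = -2460.2 kJ/s
Sensible, feed 96.5→25 °C: -420.33 kJ/s
Outlet flows (mol/s): A 10.516, B 10.516, C 17.084
Sensible, products 25→105 °C: 462.1 kJ/s
Q = ΔH = -2418.4 kJ/s = -2418.4 kW
Heat removed = 145100 kJ/min

Q_out = 145000 kJ/min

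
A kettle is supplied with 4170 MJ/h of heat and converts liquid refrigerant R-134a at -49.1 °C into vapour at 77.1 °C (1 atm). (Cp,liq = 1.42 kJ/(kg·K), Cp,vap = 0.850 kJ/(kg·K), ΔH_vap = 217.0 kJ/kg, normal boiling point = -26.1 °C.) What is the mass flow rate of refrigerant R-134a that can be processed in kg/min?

Δh = 1.42×(-26.1−-49.1) + 217.0 + 0.850×(77.1−-26.1) = 337.38 kJ/kg
Q = 4170 MJ/h = 1158.3 kJ/s = 69500 kJ/min
ṁ = Q/Δh = 69500 / 337.38 = 206 kg/min

ṁ = 206 kg/min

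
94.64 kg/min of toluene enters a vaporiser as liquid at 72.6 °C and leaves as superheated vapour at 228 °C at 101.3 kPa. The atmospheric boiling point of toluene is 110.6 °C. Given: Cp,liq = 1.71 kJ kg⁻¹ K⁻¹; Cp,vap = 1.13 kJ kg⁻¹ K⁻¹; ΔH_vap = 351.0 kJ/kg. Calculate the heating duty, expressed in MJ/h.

Q = 3120 MJ/h

liquid 72.6→110.6 °C: 64.98 kJ/kg
vaporisation at 110.6 °C: 351 kJ/kg
vapour 110.6→228 °C: 132.66 kJ/kg
Δh = 64.98 + 351 + 132.66 = 548.64 kJ/kg
Q = ṁ·Δh = 94.64 kg/min × 548.64 kJ/kg = 51923 kJ/min
|Q| = 865.39 kW = 3115.4 MJ/h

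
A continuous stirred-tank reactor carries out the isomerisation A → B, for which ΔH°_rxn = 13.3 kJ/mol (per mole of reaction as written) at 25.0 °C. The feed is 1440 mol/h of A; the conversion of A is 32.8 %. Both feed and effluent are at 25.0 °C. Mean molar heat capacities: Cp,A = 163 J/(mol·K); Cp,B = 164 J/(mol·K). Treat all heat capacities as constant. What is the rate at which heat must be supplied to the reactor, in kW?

Extent of reaction ξ = 0.328 × 1440 = 472.32 mol/h
Reaction term: ξ·ΔH°_rxn = 472.32 × 13.3 = 6281.9 kJ/h
Q = ΔH = 6281.9 kJ/h = 1.745 kW
Heat supplied = 1.745 kW

Q_in = 1.74 kW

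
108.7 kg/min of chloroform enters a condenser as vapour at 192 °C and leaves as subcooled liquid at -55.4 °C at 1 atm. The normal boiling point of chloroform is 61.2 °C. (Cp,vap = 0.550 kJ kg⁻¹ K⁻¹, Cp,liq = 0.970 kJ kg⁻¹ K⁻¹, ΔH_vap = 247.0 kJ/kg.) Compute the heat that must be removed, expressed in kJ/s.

vapour 192→61.2 °C: -71.94 kJ/kg
condensation at 61.2 °C: -247 kJ/kg
liquid 61.2→-55.4 °C: -113.1 kJ/kg
Δh = -71.94 + -247 + -113.1 = -432.04 kJ/kg
Q = ṁ·Δh = 108.7 kg/min × -432.04 kJ/kg = -46963 kJ/min
|Q| = 782.72 kW

Q_c = 783 kJ/s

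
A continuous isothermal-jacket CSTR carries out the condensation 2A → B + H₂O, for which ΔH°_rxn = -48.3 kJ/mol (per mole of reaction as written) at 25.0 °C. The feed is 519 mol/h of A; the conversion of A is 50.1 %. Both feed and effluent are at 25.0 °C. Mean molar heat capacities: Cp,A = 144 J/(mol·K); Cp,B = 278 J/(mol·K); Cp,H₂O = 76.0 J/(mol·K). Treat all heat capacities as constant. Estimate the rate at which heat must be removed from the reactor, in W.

Q_out = 1740 W

Extent of reaction ξ = 0.501 × 519 / 2 = 130.01 mol/h
Reaction term: ξ·ΔH°_rxn = 130.01 × -48.3 = -6279.5 kJ/h
Q = ΔH = -6279.5 kJ/h = -1.7443 kW
Heat removed = 1744.3 W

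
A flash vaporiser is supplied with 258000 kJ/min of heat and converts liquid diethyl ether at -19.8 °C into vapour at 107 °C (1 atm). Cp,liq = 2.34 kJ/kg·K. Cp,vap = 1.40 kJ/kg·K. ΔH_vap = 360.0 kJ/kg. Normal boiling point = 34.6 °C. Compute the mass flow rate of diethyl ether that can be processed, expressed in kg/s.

Δh = 2.34×(34.6−-19.8) + 360.0 + 1.40×(107−34.6) = 588.66 kJ/kg
Q = 258000 kJ/min = 4300 kJ/s = 4300 kJ/s
ṁ = Q/Δh = 4300 / 588.66 = 7.3048 kg/s

ṁ = 7.30 kg/s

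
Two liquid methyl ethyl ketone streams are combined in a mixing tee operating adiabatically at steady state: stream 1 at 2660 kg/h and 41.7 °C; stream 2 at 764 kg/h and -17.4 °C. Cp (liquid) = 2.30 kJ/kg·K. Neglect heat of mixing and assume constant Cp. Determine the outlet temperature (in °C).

Adiabatic, steady state ⇒ Σ ṁᵢCp,ᵢ(T_out − Tᵢ) = 0
Σ ṁᵢCp,ᵢTᵢ = 2660×2.30×41.7 + 764×2.30×-17.4 = 224550
Σ ṁᵢCp,ᵢ = 2660×2.30 + 764×2.30 = 7875.2
T_out = 224550 / 7875.2 = 28.513 °C

T_out = 28.5 °C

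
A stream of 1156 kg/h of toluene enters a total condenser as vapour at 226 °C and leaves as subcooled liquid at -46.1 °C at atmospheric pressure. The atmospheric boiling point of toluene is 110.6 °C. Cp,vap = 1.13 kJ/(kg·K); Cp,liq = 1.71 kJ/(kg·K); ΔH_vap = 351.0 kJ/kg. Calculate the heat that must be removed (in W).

vapour 226→110.6 °C: -130.4 kJ/kg
condensation at 110.6 °C: -351 kJ/kg
liquid 110.6→-46.1 °C: -267.96 kJ/kg
Δh = -130.4 + -351 + -267.96 = -749.36 kJ/kg
Q = ṁ·Δh = 1156 kg/h × -749.36 kJ/kg = -866260 kJ/h
|Q| = 240.63 kW = 240630 W

Q_c = 241000 W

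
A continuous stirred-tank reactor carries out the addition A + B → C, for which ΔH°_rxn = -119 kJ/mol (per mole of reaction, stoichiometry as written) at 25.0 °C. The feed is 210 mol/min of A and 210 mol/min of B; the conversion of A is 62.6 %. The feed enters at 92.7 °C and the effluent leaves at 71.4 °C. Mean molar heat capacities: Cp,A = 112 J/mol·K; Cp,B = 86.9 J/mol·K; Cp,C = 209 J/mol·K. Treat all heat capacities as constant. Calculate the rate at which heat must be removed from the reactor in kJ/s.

Q_out = 275 kJ/s

Extent of reaction ξ = 0.626 × 210 = 131.46 mol/min
Reaction term: ξ·ΔH°_rxn = 131.46 × -119 = -15644 kJ/min
Sensible, feed 92.7→25 °C: -2827.8 kJ/min
Outlet flows (mol/min): A 78.54, B 78.54, C 131.46
Sensible, products 25→71.4 °C: 1999.7 kJ/min
Q = ΔH = -16472 kJ/min = -274.53 kW
Heat removed = 274.53 kJ/s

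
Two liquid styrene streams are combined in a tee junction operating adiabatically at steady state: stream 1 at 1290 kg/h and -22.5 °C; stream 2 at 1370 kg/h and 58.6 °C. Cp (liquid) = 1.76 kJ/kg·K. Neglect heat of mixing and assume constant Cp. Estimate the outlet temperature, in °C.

T_out = 19.3 °C

Adiabatic, steady state ⇒ Σ ṁᵢCp,ᵢ(T_out − Tᵢ) = 0
T_out = Σ ṁᵢCp,ᵢTᵢ / Σ ṁᵢCp,ᵢ
      = 90212 / 4681.6 = 19.27 °C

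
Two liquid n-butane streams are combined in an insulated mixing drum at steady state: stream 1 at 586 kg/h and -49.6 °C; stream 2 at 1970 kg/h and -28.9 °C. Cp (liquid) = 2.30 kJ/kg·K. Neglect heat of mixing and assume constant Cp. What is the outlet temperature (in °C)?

Energy balance with Q = 0: Σ ṁᵢCp,ᵢ(T_out − Tᵢ) = 0
T_out = Σ ṁᵢCp,ᵢTᵢ / Σ ṁᵢCp,ᵢ
      = -197800 / 5878.8 = -33.646 °C

T_out = -33.6 °C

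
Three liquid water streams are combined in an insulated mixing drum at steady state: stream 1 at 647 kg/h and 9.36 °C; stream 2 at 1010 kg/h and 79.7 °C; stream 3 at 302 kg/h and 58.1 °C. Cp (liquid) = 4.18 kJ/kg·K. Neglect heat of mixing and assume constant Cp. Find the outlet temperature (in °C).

Energy balance with Q = 0: Σ ṁᵢCp,ᵢ(T_out − Tᵢ) = 0
Σ ṁᵢCp,ᵢTᵢ = 647×4.18×9.36 + 1010×4.18×79.7 + 302×4.18×58.1 = 435130
Σ ṁᵢCp,ᵢ = 647×4.18 + 1010×4.18 + 302×4.18 = 8188.6
T_out = 435130 / 8188.6 = 53.139 °C

T_out = 53.1 °C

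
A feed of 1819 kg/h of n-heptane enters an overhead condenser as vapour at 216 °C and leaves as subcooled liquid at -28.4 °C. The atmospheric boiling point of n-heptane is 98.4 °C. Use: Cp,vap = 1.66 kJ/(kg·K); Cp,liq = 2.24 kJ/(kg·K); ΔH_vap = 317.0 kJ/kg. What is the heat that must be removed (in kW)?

Q_c = 402 kW

vapour 216→98.4 °C: -195.22 kJ/kg
condensation at 98.4 °C: -317 kJ/kg
liquid 98.4→-28.4 °C: -284.03 kJ/kg
Δh = -195.22 + -317 + -284.03 = -796.25 kJ/kg
Q = ṁ·Δh = 1819 kg/h × -796.25 kJ/kg = -1.4484e+06 kJ/h
|Q| = 402.33 kW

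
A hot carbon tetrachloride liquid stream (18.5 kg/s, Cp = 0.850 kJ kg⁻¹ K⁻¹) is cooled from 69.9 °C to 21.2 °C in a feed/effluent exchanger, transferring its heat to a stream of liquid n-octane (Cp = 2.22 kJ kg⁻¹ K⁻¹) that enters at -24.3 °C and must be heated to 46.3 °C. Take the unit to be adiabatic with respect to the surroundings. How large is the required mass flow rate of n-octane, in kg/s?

ṁ_c = 4.89 kg/s

Heat released by hot stream: Q = 18.5 × 0.850 × (69.9 − 21.2) = 765.81 kJ/s
Energy balance on cold side (adiabatic exchanger): Q = ṁ_c·Cp_c·(T_c,out − T_c,in)
ṁ_c = 765.81 / [2.22 × (46.3 − -24.3)] = 4.8861 kg/s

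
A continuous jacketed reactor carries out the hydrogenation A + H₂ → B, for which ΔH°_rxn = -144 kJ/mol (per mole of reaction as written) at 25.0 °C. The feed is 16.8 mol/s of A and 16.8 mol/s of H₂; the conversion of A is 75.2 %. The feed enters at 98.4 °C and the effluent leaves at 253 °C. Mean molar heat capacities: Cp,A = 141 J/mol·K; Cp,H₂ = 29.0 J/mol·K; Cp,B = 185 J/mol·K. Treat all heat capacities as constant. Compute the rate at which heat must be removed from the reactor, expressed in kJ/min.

Extent of reaction ξ = 0.752 × 16.8 = 12.634 mol/s
Reaction term: ξ·ΔH°_rxn = 12.634 × -144 = -1819.2 kJ/s
Sensible, feed 98.4→25 °C: -209.63 kJ/s
Outlet flows (mol/s): A 4.1664, H₂ 4.1664, B 12.634
Sensible, products 25→253 °C: 694.37 kJ/s
Q = ΔH = -1334.5 kJ/s = -1334.5 kW
Heat removed = 80070 kJ/min

Q_out = 80100 kJ/min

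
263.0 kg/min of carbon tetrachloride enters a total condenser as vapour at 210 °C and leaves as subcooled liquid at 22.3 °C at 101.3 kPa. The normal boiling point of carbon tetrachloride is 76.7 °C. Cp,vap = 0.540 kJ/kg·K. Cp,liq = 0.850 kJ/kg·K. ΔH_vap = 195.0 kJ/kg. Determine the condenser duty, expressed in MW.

vapour 210→76.7 °C: -71.982 kJ/kg
condensation at 76.7 °C: -195 kJ/kg
liquid 76.7→22.3 °C: -46.24 kJ/kg
Δh = -71.982 + -195 + -46.24 = -313.22 kJ/kg
Q = ṁ·Δh = 263.0 kg/min × -313.22 kJ/kg = -82377 kJ/min
|Q| = 1373 kW = 1.373 MW

Q_c = 1.37 MW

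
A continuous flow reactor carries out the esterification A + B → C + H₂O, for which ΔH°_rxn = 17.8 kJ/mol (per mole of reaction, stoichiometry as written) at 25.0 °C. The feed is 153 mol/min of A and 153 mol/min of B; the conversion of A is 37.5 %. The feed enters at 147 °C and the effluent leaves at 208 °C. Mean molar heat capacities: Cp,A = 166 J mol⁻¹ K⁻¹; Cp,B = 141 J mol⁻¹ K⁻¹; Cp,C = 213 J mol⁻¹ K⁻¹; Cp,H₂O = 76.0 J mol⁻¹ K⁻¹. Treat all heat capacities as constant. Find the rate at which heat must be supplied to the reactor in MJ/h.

Extent of reaction ξ = 0.375 × 153 = 57.375 mol/min
Reaction term: ξ·ΔH°_rxn = 57.375 × 17.8 = 1021.3 kJ/min
Sensible, feed 147→25 °C: -5730.5 kJ/min
Outlet flows (mol/min): A 95.625, B 95.625, C 57.375, H₂O 57.375
Sensible, products 25→208 °C: 8406.7 kJ/min
Q = ΔH = 3697.5 kJ/min = 61.625 kW
Heat supplied = 221.85 MJ/h

Q_in = 222 MJ/h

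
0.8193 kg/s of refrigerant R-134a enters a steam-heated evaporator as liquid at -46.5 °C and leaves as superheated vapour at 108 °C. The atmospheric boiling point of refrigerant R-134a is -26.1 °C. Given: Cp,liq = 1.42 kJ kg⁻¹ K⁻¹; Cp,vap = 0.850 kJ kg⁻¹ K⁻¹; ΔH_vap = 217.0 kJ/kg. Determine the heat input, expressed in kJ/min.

liquid -46.5→-26.1 °C: 28.968 kJ/kg
vaporisation at -26.1 °C: 217 kJ/kg
vapour -26.1→108 °C: 113.98 kJ/kg
Δh = 28.968 + 217 + 113.98 = 359.95 kJ/kg
Q = ṁ·Δh = 0.8193 kg/s × 359.95 kJ/kg = 294.91 kJ/s
|Q| = 294.91 kW = 17695 kJ/min

Q = 17700 kJ/min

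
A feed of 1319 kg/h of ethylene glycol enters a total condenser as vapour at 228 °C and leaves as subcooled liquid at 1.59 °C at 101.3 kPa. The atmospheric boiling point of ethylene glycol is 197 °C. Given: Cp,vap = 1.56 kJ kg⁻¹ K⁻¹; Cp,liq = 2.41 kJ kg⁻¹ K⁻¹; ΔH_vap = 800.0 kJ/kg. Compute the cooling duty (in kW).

Q_c = 483 kW

vapour 228→197 °C: -48.36 kJ/kg
condensation at 197 °C: -800 kJ/kg
liquid 197→1.59 °C: -470.94 kJ/kg
Δh = -48.36 + -800 + -470.94 = -1319.3 kJ/kg
Q = ṁ·Δh = 1319 kg/h × -1319.3 kJ/kg = -1.7402e+06 kJ/h
|Q| = 483.38 kW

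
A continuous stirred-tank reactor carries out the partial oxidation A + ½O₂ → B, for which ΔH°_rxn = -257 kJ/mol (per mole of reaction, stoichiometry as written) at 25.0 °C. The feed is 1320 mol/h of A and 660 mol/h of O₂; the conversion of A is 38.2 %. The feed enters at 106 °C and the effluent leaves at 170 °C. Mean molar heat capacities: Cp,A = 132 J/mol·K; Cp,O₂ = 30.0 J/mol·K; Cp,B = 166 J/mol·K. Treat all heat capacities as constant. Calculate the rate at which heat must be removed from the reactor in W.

Extent of reaction ξ = 0.382 × 1320 = 504.24 mol/h
Reaction term: ξ·ΔH°_rxn = 504.24 × -257 = -129590 kJ/h
Sensible, feed 106→25 °C: -15717 kJ/h
Outlet flows (mol/h): A 815.76, O₂ 407.88, B 504.24
Sensible, products 25→170 °C: 29525 kJ/h
Q = ΔH = -115780 kJ/h = -32.162 kW
Heat removed = 32162 W

Q_out = 32200 W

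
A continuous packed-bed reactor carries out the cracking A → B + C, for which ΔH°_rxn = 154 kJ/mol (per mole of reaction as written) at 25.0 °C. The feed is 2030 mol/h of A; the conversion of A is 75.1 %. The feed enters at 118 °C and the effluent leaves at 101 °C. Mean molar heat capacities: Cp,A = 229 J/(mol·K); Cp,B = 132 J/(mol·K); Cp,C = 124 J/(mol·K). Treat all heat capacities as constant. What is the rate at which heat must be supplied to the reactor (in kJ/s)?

Extent of reaction ξ = 0.751 × 2030 = 1524.5 mol/h
Reaction term: ξ·ΔH°_rxn = 1524.5 × 154 = 234780 kJ/h
Sensible, feed 118→25 °C: -43233 kJ/h
Outlet flows (mol/h): A 505.47, B 1524.5, C 1524.5
Sensible, products 25→101 °C: 38458 kJ/h
Q = ΔH = 230000 kJ/h = 63.89 kW
Heat supplied = 63.89 kJ/s

Q_in = 63.9 kJ/s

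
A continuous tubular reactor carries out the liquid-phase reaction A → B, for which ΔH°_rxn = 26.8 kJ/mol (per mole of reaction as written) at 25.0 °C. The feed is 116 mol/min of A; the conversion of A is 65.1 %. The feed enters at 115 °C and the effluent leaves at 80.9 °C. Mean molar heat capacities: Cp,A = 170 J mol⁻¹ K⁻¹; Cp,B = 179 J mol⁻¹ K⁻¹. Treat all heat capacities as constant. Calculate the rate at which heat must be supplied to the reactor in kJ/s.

Q_in = 23.2 kJ/s

Extent of reaction ξ = 0.651 × 116 = 75.516 mol/min
Reaction term: ξ·ΔH°_rxn = 75.516 × 26.8 = 2023.8 kJ/min
Sensible, feed 115→25 °C: -1774.8 kJ/min
Outlet flows (mol/min): A 40.484, B 75.516
Sensible, products 25→80.9 °C: 1140.3 kJ/min
Q = ΔH = 1389.4 kJ/min = 23.156 kW
Heat supplied = 23.156 kJ/s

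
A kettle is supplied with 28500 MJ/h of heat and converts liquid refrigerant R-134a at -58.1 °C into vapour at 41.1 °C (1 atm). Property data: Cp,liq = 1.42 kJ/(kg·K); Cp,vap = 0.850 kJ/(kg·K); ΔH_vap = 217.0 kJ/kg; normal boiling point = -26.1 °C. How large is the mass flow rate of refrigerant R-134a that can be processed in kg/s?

Δh = 1.42×(-26.1−-58.1) + 217.0 + 0.850×(41.1−-26.1) = 319.56 kJ/kg
Q = 28500 MJ/h = 7916.7 kJ/s = 7916.7 kJ/s
ṁ = Q/Δh = 7916.7 / 319.56 = 24.774 kg/s

ṁ = 24.8 kg/s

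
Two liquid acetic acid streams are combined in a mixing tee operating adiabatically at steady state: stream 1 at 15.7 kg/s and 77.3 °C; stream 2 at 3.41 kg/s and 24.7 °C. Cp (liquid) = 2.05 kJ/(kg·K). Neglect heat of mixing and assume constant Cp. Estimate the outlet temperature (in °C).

No heat crosses the boundary, so H_out = H_in.
T_out = Σ ṁᵢCp,ᵢTᵢ / Σ ṁᵢCp,ᵢ
      = 2660.6 / 39.175 = 67.914 °C

T_out = 67.9 °C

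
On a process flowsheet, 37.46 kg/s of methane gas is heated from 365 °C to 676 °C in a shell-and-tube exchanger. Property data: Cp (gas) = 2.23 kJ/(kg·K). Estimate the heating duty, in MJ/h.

Q = ṁ·Cp·ΔT = 37.46 × 2.23 × (676 − 365) = 25980 kJ/s
Heating duty = 93527 MJ/h

Q = 93500 MJ/h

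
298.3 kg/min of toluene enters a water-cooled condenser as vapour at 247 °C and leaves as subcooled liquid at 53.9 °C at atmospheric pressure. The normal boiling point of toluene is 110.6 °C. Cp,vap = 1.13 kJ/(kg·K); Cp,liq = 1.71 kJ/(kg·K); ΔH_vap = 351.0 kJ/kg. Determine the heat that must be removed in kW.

vapour 247→110.6 °C: -154.13 kJ/kg
condensation at 110.6 °C: -351 kJ/kg
liquid 110.6→53.9 °C: -96.957 kJ/kg
Δh = -154.13 + -351 + -96.957 = -602.09 kJ/kg
Q = ṁ·Δh = 298.3 kg/min × -602.09 kJ/kg = -179600 kJ/min
|Q| = 2993.4 kW

Q_c = 2990 kW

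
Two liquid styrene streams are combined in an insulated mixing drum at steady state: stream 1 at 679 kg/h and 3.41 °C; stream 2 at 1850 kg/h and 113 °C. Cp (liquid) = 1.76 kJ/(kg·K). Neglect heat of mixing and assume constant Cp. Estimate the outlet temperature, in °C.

T_out = 83.6 °C

Adiabatic, steady state ⇒ Σ ṁᵢCp,ᵢ(T_out − Tᵢ) = 0
T_out = Σ ṁᵢCp,ᵢTᵢ / Σ ṁᵢCp,ᵢ
      = 372000 / 4451 = 83.577 °C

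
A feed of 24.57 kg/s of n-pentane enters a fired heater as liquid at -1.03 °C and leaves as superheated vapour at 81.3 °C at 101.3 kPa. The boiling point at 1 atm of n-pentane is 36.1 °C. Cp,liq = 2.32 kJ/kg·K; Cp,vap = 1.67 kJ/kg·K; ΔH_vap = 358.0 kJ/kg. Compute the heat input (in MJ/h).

Q = 46000 MJ/h

liquid -1.03→36.1 °C: 86.142 kJ/kg
vaporisation at 36.1 °C: 358 kJ/kg
vapour 36.1→81.3 °C: 75.484 kJ/kg
Δh = 86.142 + 358 + 75.484 = 519.63 kJ/kg
Q = ṁ·Δh = 24.57 kg/s × 519.63 kJ/kg = 12767 kJ/s
|Q| = 12767 kW = 45962 MJ/h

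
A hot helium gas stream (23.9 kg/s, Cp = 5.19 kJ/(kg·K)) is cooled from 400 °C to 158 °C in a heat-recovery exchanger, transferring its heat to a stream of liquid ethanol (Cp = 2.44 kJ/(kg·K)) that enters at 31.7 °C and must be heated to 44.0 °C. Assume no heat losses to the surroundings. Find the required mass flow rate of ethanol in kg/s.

ṁ_c = 1000 kg/s

Heat released by hot stream: Q = 23.9 × 5.19 × (400 − 158) = 30018 kJ/s
Energy balance on cold side (adiabatic exchanger): Q = ṁ_c·Cp_c·(T_c,out − T_c,in)
ṁ_c = 30018 / [2.44 × (44.0 − 31.7)] = 1000.2 kg/s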